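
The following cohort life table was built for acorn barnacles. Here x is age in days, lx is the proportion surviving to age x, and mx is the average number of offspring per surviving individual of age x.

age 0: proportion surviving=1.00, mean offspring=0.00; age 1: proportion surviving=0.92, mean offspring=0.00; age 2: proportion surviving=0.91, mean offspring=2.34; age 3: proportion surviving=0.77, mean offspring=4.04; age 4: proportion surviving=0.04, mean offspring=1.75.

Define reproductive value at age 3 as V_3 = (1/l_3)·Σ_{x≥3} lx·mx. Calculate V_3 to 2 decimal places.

4.13

lx·mx for x ≥ 3: 3.1108, 0.07 → sum = 3.1808
V_3 = 3.1808 / l_3 = 3.1808 / 0.77 = 4.130909… → 4.13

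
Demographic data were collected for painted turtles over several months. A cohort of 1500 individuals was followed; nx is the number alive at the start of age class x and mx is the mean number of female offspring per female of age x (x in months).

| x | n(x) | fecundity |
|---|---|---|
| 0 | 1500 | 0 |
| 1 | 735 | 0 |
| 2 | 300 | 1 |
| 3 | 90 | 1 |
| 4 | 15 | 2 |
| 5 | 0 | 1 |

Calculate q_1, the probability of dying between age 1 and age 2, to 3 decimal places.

lx = nx/n0 = nx/1500: 1, 0.49, 0.2, 0.06, 0.01, 0
q_1 = (l_1 − l_2) / l_1 = (0.49 − 0.2) / 0.49
     = 0.29 / 0.49 = 0.591837… → 0.592

0.592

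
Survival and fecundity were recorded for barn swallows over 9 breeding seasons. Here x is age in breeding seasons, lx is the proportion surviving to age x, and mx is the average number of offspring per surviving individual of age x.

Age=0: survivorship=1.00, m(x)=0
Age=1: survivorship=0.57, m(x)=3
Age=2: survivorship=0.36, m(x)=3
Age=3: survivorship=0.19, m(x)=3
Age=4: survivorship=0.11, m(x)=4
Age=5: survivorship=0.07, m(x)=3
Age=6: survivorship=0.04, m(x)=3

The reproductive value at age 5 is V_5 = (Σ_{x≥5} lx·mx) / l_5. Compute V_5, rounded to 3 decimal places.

lx·mx for x ≥ 5: 0.21, 0.12 → sum = 0.33
V_5 = 0.33 / l_5 = 0.33 / 0.07 = 4.714286… → 4.714

4.714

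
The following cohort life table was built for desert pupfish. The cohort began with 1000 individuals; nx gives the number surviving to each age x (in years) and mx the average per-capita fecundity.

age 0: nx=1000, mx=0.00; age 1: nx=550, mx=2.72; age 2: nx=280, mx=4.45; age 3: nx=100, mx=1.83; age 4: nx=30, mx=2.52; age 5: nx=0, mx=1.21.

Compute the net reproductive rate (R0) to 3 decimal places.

3.001

lx = nx/n0 = nx/1000: 1, 0.55, 0.28, 0.1, 0.03, 0
lx·mx by age: 0, 1.496, 1.246, 0.183, 0.0756, 0
R0 = Σ lx·mx = 3.0006 → 3.001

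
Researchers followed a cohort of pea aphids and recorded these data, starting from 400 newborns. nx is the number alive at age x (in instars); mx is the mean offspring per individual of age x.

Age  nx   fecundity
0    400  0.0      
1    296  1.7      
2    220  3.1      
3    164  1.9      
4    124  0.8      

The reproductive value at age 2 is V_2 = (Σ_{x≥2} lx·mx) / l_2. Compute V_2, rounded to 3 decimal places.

4.967

lx = nx/n0 = nx/400: 1, 0.74, 0.55, 0.41, 0.31
lx·mx for x ≥ 2: 1.705, 0.779, 0.248 → sum = 2.732
V_2 = 2.732 / l_2 = 2.732 / 0.55 = 4.967273… → 4.967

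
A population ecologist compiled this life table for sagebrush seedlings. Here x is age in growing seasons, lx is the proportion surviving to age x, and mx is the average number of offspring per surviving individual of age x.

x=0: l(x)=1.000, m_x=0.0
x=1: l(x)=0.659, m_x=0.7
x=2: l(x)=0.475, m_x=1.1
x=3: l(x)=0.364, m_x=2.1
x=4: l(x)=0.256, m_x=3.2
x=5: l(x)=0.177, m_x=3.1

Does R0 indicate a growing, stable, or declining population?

R0 = Σ lx·mx = 0 + 0.4613 + 0.5225 + 0.7644 + 0.8192 + 0.5487 = 3.1161
R0 > 1, so the population is growing.

growing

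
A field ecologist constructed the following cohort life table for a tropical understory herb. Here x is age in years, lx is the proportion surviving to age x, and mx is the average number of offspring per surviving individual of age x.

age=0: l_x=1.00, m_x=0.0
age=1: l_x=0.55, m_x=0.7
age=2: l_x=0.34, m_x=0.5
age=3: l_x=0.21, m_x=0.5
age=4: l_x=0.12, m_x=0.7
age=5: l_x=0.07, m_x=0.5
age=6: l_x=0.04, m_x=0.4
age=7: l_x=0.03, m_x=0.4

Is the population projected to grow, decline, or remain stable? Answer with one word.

declining

R0 = Σ lx·mx = 0 + 0.385 + 0.17 + 0.105 + 0.084 + 0.035 + 0.016 + 0.012 = 0.807
R0 < 1, so the population is declining.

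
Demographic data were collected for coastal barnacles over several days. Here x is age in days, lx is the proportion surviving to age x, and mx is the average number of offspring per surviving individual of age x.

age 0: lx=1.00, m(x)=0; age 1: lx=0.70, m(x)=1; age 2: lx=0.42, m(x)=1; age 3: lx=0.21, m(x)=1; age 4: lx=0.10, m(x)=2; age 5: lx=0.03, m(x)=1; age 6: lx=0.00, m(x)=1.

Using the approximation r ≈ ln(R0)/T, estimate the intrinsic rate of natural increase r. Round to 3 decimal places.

R0 = Σ lx·mx = 0 + 0.7 + 0.42 + 0.21 + 0.2 + 0.03 + 0 = 1.56
Σ x·lx·mx = 3.12; T = 3.12/1.56 = 2
r ≈ ln(R0)/T = ln(1.56)/2 = 0.22234… → 0.222

0.222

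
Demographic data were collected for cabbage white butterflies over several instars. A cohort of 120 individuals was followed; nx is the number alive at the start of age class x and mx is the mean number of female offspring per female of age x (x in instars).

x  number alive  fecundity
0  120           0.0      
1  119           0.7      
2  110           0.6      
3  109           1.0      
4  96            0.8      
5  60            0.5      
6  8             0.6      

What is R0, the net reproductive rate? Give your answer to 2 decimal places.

3.08

lx = nx/n0 = nx/120: 1, 0.99167…, 0.91667…, 0.90833…, 0.8, 0.5, 0.06667…
lx·mx by age: 0, 0.694167…, 0.55…, 0.908333…, 0.64, 0.25, 0.04…
R0 = Σ lx·mx = 3.0825… → 3.08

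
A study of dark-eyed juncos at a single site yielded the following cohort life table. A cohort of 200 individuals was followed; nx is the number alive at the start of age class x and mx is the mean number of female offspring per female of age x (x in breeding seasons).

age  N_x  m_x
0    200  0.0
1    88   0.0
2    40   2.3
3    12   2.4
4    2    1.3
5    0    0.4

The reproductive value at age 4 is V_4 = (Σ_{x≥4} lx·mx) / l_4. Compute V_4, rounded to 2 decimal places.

1.30

lx = nx/n0 = nx/200: 1, 0.44, 0.2, 0.06, 0.01, 0
lx·mx for x ≥ 4: 0.013, 0 → sum = 0.013
V_4 = 0.013 / l_4 = 0.013 / 0.01 = 1.3 → 1.30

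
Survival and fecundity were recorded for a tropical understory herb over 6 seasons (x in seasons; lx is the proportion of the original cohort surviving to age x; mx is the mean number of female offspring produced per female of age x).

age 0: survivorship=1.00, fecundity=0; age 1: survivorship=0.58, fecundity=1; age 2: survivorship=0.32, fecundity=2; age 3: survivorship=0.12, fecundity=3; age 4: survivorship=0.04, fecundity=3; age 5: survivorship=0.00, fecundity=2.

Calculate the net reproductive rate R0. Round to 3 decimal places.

1.700

lx·mx by age: 0, 0.58, 0.64, 0.36, 0.12, 0
R0 = Σ lx·mx = 1.7 → 1.700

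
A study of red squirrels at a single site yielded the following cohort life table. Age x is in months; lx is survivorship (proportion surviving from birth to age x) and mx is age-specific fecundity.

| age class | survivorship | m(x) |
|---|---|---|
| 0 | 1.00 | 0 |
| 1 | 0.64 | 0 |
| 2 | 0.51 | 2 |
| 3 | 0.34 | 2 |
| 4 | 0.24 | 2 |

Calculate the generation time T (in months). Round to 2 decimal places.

lx·mx: 0, 0, 1.02, 0.68, 0.48 → R0 = 2.18
x·lx·mx: 0, 0, 2.04, 2.04, 1.92 → Σ = 6
T = 6 / 2.18 = 2.752294… → 2.75

2.75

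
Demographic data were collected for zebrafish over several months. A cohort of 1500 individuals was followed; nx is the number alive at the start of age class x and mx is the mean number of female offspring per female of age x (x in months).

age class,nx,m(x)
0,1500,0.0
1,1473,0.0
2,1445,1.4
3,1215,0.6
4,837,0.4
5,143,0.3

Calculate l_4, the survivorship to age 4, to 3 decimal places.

0.558

l_4 = n_4/n_0 = 837/1500 = 0.558 → 0.558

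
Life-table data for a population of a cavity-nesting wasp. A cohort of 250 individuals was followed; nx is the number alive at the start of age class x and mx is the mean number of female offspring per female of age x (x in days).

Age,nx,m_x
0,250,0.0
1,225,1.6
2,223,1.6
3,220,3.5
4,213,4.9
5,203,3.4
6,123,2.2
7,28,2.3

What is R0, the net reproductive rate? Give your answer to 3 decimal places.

lx = nx/n0 = nx/250: 1, 0.9, 0.892, 0.88, 0.852, 0.812, 0.492, 0.112
lx·mx by age: 0, 1.44, 1.4272, 3.08, 4.1748, 2.7608, 1.0824, 0.2576
R0 = Σ lx·mx = 14.2228 → 14.223

14.223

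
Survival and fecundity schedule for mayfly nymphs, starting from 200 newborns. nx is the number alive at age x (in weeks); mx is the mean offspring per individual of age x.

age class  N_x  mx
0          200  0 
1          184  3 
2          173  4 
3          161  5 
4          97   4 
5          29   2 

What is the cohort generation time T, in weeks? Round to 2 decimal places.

2.48

lx = nx/n0 = nx/200: 1, 0.92, 0.865, 0.805, 0.485, 0.145
lx·mx: 0, 2.76, 3.46, 4.025, 1.94, 0.29 → R0 = 12.475
x·lx·mx: 0, 2.76, 6.92, 12.075, 7.76, 1.45 → Σ = 30.965
T = 30.965 / 12.475 = 2.482164… → 2.48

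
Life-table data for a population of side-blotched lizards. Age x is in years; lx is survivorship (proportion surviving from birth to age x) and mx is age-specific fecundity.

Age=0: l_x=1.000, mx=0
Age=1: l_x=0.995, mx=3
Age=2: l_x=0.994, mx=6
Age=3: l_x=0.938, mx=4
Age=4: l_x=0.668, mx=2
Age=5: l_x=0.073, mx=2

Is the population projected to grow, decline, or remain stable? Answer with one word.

growing

R0 = Σ lx·mx = 0 + 2.985 + 5.964 + 3.752 + 1.336 + 0.146 = 14.183
R0 > 1, so the population is growing.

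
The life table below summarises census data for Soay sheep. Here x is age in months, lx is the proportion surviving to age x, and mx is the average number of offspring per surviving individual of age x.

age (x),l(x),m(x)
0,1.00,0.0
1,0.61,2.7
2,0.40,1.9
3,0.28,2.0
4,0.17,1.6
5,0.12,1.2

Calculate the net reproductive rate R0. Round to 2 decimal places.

3.38

lx·mx by age: 0, 1.647, 0.76, 0.56, 0.272, 0.144
R0 = Σ lx·mx = 3.383 → 3.38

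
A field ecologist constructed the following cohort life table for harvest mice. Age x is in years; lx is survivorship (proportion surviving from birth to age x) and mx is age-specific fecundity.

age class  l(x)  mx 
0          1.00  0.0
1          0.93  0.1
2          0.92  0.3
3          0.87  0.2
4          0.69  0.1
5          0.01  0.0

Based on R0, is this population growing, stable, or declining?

declining

R0 = Σ lx·mx = 0 + 0.093 + 0.276 + 0.174 + 0.069 + 0 = 0.612
R0 < 1, so the population is declining.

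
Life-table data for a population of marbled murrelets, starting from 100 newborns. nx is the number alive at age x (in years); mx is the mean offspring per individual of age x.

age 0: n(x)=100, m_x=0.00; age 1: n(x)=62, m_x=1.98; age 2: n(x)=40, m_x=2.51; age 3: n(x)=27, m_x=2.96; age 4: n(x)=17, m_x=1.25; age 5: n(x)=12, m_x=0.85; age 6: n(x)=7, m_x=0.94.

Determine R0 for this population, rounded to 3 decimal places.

lx = nx/n0 = nx/100: 1, 0.62, 0.4, 0.27, 0.17, 0.12, 0.07
lx·mx by age: 0, 1.2276, 1.004, 0.7992, 0.2125, 0.102, 0.0658
R0 = Σ lx·mx = 3.4111 → 3.411

3.411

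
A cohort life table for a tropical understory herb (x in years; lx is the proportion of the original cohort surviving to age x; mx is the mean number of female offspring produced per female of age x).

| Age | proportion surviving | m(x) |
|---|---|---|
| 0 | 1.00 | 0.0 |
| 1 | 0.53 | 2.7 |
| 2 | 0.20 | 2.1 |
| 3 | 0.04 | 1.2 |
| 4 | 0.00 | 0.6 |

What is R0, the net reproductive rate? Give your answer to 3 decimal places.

lx·mx by age: 0, 1.431, 0.42, 0.048, 0
R0 = Σ lx·mx = 1.899 → 1.899

1.899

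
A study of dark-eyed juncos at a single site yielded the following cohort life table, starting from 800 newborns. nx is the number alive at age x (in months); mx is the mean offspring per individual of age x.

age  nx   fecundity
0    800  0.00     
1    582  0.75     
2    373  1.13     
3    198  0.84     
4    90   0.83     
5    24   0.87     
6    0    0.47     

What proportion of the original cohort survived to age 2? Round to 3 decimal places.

l_2 = n_2/n_0 = 373/800 = 0.46625 → 0.466

0.466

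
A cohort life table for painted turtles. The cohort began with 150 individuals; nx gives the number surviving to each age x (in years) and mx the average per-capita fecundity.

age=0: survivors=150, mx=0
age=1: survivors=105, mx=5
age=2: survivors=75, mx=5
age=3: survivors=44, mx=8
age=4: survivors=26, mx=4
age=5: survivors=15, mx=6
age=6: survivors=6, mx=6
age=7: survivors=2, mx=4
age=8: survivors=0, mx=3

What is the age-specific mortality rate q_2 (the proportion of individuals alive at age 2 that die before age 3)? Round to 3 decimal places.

0.413

lx = nx/n0 = nx/150: 1, 0.7, 0.5, 0.29333…, 0.17333…, 0.1, 0.04, 0.01333…, 0
q_2 = (l_2 − l_3) / l_2 = (0.5 − 0.293333…) / 0.5
     = 0.206667… / 0.5 = 0.413333… → 0.413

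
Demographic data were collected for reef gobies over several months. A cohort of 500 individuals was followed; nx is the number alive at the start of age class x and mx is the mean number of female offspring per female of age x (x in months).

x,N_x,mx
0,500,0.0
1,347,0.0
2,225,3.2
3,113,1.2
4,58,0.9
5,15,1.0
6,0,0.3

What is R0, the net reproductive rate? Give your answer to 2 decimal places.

1.85

lx = nx/n0 = nx/500: 1, 0.694, 0.45, 0.226, 0.116, 0.03, 0
lx·mx by age: 0, 0, 1.44, 0.2712, 0.1044, 0.03, 0
R0 = Σ lx·mx = 1.8456 → 1.85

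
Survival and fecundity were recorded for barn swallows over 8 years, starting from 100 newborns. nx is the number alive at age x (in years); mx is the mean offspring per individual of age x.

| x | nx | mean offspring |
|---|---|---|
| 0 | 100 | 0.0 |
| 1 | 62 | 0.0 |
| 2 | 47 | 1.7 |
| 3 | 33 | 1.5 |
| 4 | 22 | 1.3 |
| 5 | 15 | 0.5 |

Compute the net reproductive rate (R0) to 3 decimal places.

lx = nx/n0 = nx/100: 1, 0.62, 0.47, 0.33, 0.22, 0.15
lx·mx by age: 0, 0, 0.799, 0.495, 0.286, 0.075
R0 = Σ lx·mx = 1.655 → 1.655

1.655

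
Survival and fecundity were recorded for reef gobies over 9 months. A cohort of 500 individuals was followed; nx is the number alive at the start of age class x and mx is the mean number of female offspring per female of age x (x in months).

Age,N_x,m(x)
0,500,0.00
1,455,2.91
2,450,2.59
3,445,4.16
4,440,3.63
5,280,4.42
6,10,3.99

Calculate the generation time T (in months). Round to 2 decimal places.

lx = nx/n0 = nx/500: 1, 0.91, 0.9, 0.89, 0.88, 0.56, 0.02
lx·mx: 0, 2.6481, 2.331, 3.7024, 3.1944, 2.4752, 0.0798 → R0 = 14.4309
x·lx·mx: 0, 2.6481, 4.662, 11.1072, 12.7776, 12.376, 0.4788 → Σ = 44.0497
T = 44.0497 / 14.4309 = 3.052457… → 3.05

3.05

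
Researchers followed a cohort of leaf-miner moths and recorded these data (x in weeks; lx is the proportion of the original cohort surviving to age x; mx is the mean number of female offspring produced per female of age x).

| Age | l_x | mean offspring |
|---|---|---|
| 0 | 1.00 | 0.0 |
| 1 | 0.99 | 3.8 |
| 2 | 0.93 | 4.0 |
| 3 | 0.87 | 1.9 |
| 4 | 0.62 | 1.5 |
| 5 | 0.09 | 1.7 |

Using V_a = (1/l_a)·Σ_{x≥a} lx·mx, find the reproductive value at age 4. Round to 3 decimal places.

1.747

lx·mx for x ≥ 4: 0.93, 0.153 → sum = 1.083
V_4 = 1.083 / l_4 = 1.083 / 0.62 = 1.746774… → 1.747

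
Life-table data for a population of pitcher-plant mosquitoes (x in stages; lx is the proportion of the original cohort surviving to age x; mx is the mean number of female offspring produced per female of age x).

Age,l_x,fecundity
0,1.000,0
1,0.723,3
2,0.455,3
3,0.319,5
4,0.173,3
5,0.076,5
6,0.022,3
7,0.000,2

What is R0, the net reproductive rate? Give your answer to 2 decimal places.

6.09

lx·mx by age: 0, 2.169, 1.365, 1.595, 0.519, 0.38, 0.066, 0
R0 = Σ lx·mx = 6.094 → 6.09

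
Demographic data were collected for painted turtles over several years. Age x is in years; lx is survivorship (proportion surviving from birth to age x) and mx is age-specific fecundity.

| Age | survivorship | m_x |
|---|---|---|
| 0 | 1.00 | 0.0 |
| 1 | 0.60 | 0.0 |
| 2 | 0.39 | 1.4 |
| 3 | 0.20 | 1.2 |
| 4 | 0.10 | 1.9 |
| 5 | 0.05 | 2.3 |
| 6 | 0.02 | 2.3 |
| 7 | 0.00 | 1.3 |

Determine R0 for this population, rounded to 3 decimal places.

lx·mx by age: 0, 0, 0.546, 0.24, 0.19, 0.115, 0.046, 0
R0 = Σ lx·mx = 1.137 → 1.137

1.137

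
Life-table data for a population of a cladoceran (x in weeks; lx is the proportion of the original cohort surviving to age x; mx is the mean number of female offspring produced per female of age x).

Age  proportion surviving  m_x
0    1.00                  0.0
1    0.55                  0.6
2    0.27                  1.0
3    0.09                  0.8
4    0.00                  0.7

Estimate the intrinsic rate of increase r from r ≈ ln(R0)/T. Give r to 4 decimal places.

R0 = Σ lx·mx = 0 + 0.33 + 0.27 + 0.072 + 0 = 0.672
Σ x·lx·mx = 1.086; T = 1.086/0.672 = 1.61607…
r ≈ ln(R0)/T = ln(0.672)/1.61607… = -0.245965… → -0.2460

-0.2460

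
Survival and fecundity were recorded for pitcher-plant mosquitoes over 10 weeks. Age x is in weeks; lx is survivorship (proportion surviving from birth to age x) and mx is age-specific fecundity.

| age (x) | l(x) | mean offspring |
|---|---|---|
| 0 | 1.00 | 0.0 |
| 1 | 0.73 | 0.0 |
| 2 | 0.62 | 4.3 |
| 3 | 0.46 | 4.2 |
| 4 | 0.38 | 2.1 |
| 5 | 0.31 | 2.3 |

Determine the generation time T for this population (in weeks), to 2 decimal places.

2.93

lx·mx: 0, 0, 2.666, 1.932, 0.798, 0.713 → R0 = 6.109
x·lx·mx: 0, 0, 5.332, 5.796, 3.192, 3.565 → Σ = 17.885
T = 17.885 / 6.109 = 2.927648… → 2.93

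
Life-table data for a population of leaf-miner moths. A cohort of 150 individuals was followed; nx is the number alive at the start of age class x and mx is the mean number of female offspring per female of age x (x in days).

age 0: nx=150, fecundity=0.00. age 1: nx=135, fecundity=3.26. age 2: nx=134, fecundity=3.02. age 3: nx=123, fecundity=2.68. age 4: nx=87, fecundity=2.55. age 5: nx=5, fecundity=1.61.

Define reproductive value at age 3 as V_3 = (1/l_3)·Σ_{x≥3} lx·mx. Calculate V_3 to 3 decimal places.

4.549

lx = nx/n0 = nx/150: 1, 0.9, 0.89333…, 0.82, 0.58, 0.03333…
lx·mx for x ≥ 3: 2.1976, 1.479, 0.053667… → sum = 3.730267…
V_3 = 3.730267… / l_3 = 3.730267… / 0.82 = 4.549106… → 4.549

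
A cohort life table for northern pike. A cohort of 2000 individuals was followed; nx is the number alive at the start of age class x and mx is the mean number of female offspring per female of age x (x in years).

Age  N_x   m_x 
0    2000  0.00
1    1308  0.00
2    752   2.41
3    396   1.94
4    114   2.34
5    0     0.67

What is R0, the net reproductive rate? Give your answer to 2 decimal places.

1.42

lx = nx/n0 = nx/2000: 1, 0.654, 0.376, 0.198, 0.057, 0
lx·mx by age: 0, 0, 0.90616, 0.38412, 0.13338, 0
R0 = Σ lx·mx = 1.42366 → 1.42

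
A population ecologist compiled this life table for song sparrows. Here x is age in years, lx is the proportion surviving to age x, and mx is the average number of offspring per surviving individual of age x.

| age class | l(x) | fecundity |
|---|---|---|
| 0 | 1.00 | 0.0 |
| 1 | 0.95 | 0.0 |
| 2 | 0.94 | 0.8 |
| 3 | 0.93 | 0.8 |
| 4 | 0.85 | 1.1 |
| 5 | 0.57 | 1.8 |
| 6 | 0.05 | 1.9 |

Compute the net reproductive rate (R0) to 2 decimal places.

lx·mx by age: 0, 0, 0.752, 0.744, 0.935, 1.026, 0.095
R0 = Σ lx·mx = 3.552 → 3.55

3.55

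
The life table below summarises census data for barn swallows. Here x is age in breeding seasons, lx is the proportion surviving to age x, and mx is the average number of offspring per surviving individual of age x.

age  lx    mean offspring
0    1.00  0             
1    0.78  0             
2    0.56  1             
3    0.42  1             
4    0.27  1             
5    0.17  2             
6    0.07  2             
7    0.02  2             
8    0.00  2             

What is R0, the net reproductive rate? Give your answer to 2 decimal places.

lx·mx by age: 0, 0, 0.56, 0.42, 0.27, 0.34, 0.14, 0.04, 0
R0 = Σ lx·mx = 1.77 → 1.77

1.77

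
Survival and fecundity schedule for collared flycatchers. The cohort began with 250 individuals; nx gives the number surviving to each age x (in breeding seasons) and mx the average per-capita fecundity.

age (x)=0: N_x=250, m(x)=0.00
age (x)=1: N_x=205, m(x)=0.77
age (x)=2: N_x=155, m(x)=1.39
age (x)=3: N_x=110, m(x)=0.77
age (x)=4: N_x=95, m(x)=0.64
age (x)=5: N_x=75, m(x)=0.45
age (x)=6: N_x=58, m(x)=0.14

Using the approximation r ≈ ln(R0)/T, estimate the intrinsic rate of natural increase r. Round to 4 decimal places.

0.3474

lx = nx/n0 = nx/250: 1, 0.82, 0.62, 0.44, 0.38, 0.3, 0.232
R0 = Σ lx·mx = 0 + 0.6314 + 0.8618 + 0.3388 + 0.2432 + 0.135 + 0.03248 = 2.24268
Σ x·lx·mx = 5.21408; T = 5.21408/2.24268 = 2.32493…
r ≈ ln(R0)/T = ln(2.24268)/2.32493… = 0.347396… → 0.3474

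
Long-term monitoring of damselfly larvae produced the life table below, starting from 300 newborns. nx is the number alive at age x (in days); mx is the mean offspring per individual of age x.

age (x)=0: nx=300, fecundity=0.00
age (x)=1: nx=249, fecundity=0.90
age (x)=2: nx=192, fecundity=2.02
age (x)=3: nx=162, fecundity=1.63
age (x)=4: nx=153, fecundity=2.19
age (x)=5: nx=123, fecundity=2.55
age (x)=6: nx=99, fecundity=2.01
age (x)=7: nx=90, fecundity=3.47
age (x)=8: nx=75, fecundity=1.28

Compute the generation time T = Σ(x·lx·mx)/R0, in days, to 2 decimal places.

4.15

lx = nx/n0 = nx/300: 1, 0.83, 0.64, 0.54, 0.51, 0.41, 0.33, 0.3, 0.25
lx·mx: 0, 0.747, 1.2928, 0.8802, 1.1169, 1.0455, 0.6633, 1.041, 0.32 → R0 = 7.1067
x·lx·mx: 0, 0.747, 2.5856, 2.6406, 4.4676, 5.2275, 3.9798, 7.287, 2.56 → Σ = 29.4951
T = 29.4951 / 7.1067 = 4.150323… → 4.15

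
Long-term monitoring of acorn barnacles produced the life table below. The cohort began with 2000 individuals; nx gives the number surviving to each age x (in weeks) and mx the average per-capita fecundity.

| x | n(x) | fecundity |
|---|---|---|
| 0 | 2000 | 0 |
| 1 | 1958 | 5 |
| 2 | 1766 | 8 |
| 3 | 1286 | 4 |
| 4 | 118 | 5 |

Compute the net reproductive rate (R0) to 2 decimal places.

14.83

lx = nx/n0 = nx/2000: 1, 0.979, 0.883, 0.643, 0.059
lx·mx by age: 0, 4.895, 7.064, 2.572, 0.295
R0 = Σ lx·mx = 14.826 → 14.83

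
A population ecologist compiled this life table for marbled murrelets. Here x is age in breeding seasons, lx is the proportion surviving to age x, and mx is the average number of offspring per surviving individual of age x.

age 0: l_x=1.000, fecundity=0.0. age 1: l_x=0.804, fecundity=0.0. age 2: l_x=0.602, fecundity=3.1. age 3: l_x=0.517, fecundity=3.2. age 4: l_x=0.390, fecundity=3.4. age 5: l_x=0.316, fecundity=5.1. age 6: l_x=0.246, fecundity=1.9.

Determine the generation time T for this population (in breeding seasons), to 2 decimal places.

lx·mx: 0, 0, 1.8662, 1.6544, 1.326, 1.6116, 0.4674 → R0 = 6.9256
x·lx·mx: 0, 0, 3.7324, 4.9632, 5.304, 8.058, 2.8044 → Σ = 24.862
T = 24.862 / 6.9256 = 3.589869… → 3.59

3.59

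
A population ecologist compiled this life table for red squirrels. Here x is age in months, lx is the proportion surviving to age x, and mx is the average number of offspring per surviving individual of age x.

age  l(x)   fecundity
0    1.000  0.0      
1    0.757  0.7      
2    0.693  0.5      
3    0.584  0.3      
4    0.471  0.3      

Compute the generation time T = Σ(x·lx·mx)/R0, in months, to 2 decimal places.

lx·mx: 0, 0.5299, 0.3465, 0.1752, 0.1413 → R0 = 1.1929
x·lx·mx: 0, 0.5299, 0.693, 0.5256, 0.5652 → Σ = 2.3137
T = 2.3137 / 1.1929 = 1.939559… → 1.94

1.94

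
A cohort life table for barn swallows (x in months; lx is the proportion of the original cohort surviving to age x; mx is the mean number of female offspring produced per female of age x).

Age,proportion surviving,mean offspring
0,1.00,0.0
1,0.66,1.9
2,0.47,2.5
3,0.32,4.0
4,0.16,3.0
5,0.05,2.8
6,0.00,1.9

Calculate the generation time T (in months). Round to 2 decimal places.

2.32

lx·mx: 0, 1.254, 1.175, 1.28, 0.48, 0.14, 0 → R0 = 4.329
x·lx·mx: 0, 1.254, 2.35, 3.84, 1.92, 0.7, 0 → Σ = 10.064
T = 10.064 / 4.329 = 2.324786… → 2.32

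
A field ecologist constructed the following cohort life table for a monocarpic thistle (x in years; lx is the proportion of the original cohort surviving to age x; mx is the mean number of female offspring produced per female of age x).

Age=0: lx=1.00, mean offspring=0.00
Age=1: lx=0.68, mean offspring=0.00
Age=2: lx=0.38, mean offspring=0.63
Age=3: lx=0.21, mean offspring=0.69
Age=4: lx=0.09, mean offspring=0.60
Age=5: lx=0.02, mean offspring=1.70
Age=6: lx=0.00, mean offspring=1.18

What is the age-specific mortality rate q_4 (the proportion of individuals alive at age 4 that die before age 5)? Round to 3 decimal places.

q_4 = (l_4 − l_5) / l_4 = (0.09 − 0.02) / 0.09
     = 0.07 / 0.09 = 0.777778… → 0.778

0.778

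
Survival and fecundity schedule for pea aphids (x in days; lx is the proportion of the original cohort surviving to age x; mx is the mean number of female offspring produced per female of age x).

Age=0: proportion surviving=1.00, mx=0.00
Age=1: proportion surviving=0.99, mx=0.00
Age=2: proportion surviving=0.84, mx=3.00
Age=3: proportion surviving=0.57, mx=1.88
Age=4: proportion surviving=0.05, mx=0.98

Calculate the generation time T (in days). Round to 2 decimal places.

2.32

lx·mx: 0, 0, 2.52, 1.0716, 0.049 → R0 = 3.6406
x·lx·mx: 0, 0, 5.04, 3.2148, 0.196 → Σ = 8.4508
T = 8.4508 / 3.6406 = 2.321266… → 2.32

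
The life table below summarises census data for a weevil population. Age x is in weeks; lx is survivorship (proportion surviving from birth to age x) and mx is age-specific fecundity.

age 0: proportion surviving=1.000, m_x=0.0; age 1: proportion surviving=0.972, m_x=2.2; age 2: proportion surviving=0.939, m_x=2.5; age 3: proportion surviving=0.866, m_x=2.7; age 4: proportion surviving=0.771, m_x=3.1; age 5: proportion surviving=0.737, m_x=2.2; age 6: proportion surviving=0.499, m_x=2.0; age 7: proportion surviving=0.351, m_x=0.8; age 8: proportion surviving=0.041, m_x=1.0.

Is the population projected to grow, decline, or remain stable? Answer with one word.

growing

R0 = Σ lx·mx = 0 + 2.1384 + 2.3475 + 2.3382 + 2.3901 + 1.6214 + 0.998 + 0.2808 + 0.041 = 12.1554
R0 > 1, so the population is growing.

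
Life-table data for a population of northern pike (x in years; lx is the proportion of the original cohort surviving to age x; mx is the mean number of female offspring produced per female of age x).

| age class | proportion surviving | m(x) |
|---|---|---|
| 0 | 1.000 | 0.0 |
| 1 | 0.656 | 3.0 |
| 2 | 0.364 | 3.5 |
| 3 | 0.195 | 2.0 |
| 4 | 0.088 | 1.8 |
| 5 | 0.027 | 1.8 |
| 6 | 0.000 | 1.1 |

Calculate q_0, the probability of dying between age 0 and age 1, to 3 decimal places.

0.344

q_0 = (l_0 − l_1) / l_0 = (1 − 0.656) / 1
     = 0.344 / 1 = 0.344 → 0.344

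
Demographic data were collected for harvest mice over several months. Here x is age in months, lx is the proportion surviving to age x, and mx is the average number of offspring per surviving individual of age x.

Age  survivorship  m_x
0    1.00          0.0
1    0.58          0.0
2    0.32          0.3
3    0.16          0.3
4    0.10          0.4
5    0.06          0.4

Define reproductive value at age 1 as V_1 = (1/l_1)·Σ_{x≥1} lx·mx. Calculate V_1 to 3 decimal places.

lx·mx for x ≥ 1: 0, 0.096, 0.048, 0.04, 0.024 → sum = 0.208
V_1 = 0.208 / l_1 = 0.208 / 0.58 = 0.358621… → 0.359

0.359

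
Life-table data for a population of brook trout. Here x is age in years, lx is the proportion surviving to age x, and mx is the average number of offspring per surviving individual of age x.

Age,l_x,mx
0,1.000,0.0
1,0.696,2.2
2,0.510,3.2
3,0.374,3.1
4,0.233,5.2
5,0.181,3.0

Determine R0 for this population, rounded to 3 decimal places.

6.077

lx·mx by age: 0, 1.5312, 1.632, 1.1594, 1.2116, 0.543
R0 = Σ lx·mx = 6.0772 → 6.077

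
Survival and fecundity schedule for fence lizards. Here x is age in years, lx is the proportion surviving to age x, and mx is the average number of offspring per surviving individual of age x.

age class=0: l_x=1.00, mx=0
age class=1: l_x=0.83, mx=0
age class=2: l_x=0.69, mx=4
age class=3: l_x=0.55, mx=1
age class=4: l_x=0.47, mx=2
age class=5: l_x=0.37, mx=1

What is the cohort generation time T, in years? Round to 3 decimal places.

lx·mx: 0, 0, 2.76, 0.55, 0.94, 0.37 → R0 = 4.62
x·lx·mx: 0, 0, 5.52, 1.65, 3.76, 1.85 → Σ = 12.78
T = 12.78 / 4.62 = 2.766234… → 2.766

2.766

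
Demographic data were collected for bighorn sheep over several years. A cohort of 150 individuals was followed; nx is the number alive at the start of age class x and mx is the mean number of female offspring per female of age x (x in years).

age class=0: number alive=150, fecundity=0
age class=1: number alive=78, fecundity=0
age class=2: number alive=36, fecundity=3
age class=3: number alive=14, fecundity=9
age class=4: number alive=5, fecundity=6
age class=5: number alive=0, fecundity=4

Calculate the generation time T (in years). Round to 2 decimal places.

lx = nx/n0 = nx/150: 1, 0.52, 0.24, 0.09333…, 0.03333…, 0
lx·mx: 0, 0, 0.72, 0.84…, 0.2…, 0 → R0 = 1.76…
x·lx·mx: 0, 0, 1.44, 2.52…, 0.8…, 0 → Σ = 4.76…
T = 4.76… / 1.76… = 2.704545… → 2.70

2.70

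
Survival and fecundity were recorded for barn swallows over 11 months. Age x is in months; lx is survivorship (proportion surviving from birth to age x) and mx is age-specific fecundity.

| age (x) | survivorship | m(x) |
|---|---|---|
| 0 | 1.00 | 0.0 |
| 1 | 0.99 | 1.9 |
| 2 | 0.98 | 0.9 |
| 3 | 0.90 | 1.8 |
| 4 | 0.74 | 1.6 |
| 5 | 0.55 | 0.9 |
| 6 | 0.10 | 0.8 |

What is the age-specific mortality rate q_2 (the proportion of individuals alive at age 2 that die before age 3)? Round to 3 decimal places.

q_2 = (l_2 − l_3) / l_2 = (0.98 − 0.9) / 0.98
     = 0.08 / 0.98 = 0.081633… → 0.082

0.082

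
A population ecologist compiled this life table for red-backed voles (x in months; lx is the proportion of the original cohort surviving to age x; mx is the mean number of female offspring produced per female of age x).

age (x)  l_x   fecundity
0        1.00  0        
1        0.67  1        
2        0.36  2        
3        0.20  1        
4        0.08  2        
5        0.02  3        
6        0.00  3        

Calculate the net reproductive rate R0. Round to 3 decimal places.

1.810

lx·mx by age: 0, 0.67, 0.72, 0.2, 0.16, 0.06, 0
R0 = Σ lx·mx = 1.81 → 1.810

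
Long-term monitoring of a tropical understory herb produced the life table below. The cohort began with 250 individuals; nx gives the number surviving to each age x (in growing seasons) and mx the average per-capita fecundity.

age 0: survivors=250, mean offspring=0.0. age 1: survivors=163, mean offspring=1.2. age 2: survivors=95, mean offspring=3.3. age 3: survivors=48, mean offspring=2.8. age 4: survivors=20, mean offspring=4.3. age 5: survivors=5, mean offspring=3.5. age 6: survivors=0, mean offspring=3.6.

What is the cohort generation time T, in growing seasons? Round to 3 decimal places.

2.219

lx = nx/n0 = nx/250: 1, 0.652, 0.38, 0.192, 0.08, 0.02, 0
lx·mx: 0, 0.7824, 1.254, 0.5376, 0.344, 0.07, 0 → R0 = 2.988
x·lx·mx: 0, 0.7824, 2.508, 1.6128, 1.376, 0.35, 0 → Σ = 6.6292
T = 6.6292 / 2.988 = 2.218608… → 2.219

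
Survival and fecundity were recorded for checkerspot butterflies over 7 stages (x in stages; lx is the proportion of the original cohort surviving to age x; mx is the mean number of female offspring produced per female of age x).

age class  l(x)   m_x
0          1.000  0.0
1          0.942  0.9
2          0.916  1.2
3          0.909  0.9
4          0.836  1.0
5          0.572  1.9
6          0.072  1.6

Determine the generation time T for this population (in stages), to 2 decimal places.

3.12

lx·mx: 0, 0.8478, 1.0992, 0.8181, 0.836, 1.0868, 0.1152 → R0 = 4.8031
x·lx·mx: 0, 0.8478, 2.1984, 2.4543, 3.344, 5.434, 0.6912 → Σ = 14.9697
T = 14.9697 / 4.8031 = 3.116675… → 3.12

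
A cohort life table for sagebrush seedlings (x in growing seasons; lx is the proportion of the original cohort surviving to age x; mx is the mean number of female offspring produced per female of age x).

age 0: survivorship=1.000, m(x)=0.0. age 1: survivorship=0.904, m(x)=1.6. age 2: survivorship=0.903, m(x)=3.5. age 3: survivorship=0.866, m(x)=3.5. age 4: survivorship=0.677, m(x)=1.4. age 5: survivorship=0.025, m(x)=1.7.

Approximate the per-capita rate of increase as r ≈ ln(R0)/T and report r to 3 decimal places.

0.891

R0 = Σ lx·mx = 0 + 1.4464 + 3.1605 + 3.031 + 0.9478 + 0.0425 = 8.6282
Σ x·lx·mx = 20.8641; T = 20.8641/8.6282 = 2.41813…
r ≈ ln(R0)/T = ln(8.6282)/2.41813… = 0.8912… → 0.891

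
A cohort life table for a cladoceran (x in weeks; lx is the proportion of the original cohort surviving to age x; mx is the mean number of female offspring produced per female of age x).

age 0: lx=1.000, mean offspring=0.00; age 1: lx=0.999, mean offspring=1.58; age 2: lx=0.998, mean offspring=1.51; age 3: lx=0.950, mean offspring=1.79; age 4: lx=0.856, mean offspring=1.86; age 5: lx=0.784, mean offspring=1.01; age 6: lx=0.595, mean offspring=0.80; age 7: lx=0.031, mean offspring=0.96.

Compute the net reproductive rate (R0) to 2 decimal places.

lx·mx by age: 0, 1.57842, 1.50698, 1.7005, 1.59216, 0.79184, 0.476, 0.02976
R0 = Σ lx·mx = 7.67566 → 7.68

7.68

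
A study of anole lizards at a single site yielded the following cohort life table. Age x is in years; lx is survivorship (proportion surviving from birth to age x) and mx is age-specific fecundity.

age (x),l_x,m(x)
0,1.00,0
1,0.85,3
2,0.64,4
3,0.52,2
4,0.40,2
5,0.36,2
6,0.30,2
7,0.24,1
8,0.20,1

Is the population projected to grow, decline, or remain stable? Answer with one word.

R0 = Σ lx·mx = 0 + 2.55 + 2.56 + 1.04 + 0.8 + 0.72 + 0.6 + 0.24 + 0.2 = 8.71
R0 > 1, so the population is growing.

growing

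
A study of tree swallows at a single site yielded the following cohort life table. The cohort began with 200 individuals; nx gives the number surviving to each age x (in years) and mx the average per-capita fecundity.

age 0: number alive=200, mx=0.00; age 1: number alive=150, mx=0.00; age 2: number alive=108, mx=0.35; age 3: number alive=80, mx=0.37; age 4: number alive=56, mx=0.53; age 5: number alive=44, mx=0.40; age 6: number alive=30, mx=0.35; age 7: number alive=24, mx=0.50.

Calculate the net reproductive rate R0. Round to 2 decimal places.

0.69

lx = nx/n0 = nx/200: 1, 0.75, 0.54, 0.4, 0.28, 0.22, 0.15, 0.12
lx·mx by age: 0, 0, 0.189, 0.148, 0.1484, 0.088, 0.0525, 0.06
R0 = Σ lx·mx = 0.6859 → 0.69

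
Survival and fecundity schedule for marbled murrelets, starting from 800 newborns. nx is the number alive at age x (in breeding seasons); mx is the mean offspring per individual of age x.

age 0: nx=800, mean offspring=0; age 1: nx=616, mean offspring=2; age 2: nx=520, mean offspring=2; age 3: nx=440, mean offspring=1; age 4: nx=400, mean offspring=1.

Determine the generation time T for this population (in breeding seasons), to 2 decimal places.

lx = nx/n0 = nx/800: 1, 0.77, 0.65, 0.55, 0.5
lx·mx: 0, 1.54, 1.3, 0.55, 0.5 → R0 = 3.89
x·lx·mx: 0, 1.54, 2.6, 1.65, 2 → Σ = 7.79
T = 7.79 / 3.89 = 2.002571… → 2.00

2.00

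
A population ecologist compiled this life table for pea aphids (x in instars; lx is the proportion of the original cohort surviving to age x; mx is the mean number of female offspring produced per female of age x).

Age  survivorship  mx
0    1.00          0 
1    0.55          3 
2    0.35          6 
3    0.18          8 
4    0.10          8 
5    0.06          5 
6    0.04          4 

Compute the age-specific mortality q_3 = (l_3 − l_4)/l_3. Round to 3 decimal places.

0.444

q_3 = (l_3 − l_4) / l_3 = (0.18 − 0.1) / 0.18
     = 0.08 / 0.18 = 0.444444… → 0.444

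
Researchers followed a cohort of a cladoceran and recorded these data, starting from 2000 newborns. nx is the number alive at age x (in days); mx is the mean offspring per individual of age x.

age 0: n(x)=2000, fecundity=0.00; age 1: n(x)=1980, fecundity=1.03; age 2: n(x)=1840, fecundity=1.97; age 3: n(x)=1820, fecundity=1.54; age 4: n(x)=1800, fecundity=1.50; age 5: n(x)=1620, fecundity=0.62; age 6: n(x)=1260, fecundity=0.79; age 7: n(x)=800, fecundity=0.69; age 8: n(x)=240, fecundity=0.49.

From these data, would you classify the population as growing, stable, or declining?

growing

lx = nx/n0 = nx/2000: 1, 0.99, 0.92, 0.91, 0.9, 0.81, 0.63, 0.4, 0.12
R0 = Σ lx·mx = 0 + 1.0197 + 1.8124 + 1.4014 + 1.35 + 0.5022 + 0.4977 + 0.276 + 0.0588 = 6.9182
R0 > 1, so the population is growing.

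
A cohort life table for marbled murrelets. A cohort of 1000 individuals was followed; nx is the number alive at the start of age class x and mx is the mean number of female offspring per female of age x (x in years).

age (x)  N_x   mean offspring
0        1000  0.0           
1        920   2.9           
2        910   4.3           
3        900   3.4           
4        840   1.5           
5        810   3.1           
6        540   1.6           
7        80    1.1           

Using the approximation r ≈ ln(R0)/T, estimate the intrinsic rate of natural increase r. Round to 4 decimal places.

lx = nx/n0 = nx/1000: 1, 0.92, 0.91, 0.9, 0.84, 0.81, 0.54, 0.08
R0 = Σ lx·mx = 0 + 2.668 + 3.913 + 3.06 + 1.26 + 2.511 + 0.864 + 0.088 = 14.364
Σ x·lx·mx = 43.069; T = 43.069/14.364 = 2.9984…
r ≈ ln(R0)/T = ln(14.364)/2.9984… = 0.888716… → 0.8887

0.8887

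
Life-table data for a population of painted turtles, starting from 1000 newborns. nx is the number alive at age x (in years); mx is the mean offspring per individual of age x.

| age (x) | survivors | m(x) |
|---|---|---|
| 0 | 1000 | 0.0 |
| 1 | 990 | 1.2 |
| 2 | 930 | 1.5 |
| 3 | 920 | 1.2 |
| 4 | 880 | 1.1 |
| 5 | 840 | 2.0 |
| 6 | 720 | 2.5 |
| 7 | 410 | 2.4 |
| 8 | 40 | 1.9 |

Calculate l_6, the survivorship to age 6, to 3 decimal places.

l_6 = n_6/n_0 = 720/1000 = 0.72 → 0.720

0.720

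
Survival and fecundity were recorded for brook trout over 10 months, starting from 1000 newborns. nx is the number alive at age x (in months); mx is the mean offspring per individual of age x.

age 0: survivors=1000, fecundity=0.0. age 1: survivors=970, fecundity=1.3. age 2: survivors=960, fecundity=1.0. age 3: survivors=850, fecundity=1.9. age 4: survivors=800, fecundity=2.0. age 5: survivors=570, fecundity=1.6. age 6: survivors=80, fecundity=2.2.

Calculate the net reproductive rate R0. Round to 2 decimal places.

lx = nx/n0 = nx/1000: 1, 0.97, 0.96, 0.85, 0.8, 0.57, 0.08
lx·mx by age: 0, 1.261, 0.96, 1.615, 1.6, 0.912, 0.176
R0 = Σ lx·mx = 6.524 → 6.52

6.52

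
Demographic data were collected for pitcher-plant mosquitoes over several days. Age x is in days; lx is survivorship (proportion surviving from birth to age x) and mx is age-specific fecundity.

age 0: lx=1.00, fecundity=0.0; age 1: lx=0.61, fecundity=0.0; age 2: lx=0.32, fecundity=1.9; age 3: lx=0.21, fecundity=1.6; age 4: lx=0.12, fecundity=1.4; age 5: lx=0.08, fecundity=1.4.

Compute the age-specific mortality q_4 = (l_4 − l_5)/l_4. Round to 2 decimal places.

0.33

q_4 = (l_4 − l_5) / l_4 = (0.12 − 0.08) / 0.12
     = 0.04 / 0.12 = 0.333333… → 0.33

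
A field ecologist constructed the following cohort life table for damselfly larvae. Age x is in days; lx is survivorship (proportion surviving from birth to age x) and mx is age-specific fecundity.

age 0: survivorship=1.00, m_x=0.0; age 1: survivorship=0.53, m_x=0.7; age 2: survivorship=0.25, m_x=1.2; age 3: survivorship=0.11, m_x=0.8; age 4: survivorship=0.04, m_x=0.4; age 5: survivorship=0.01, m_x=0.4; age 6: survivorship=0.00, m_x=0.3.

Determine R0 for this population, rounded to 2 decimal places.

lx·mx by age: 0, 0.371, 0.3, 0.088, 0.016, 0.004, 0
R0 = Σ lx·mx = 0.779 → 0.78

0.78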